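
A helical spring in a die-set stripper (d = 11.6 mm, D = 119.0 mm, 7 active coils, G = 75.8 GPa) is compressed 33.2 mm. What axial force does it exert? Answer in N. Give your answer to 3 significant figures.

483 N

k = Gd⁴/(8D³N_a) = (75.8×10³)(11.6⁴)/(8·119.0³·7) = 14.544 N/mm
F = k·δ = 14.544 × 33.2 = 482.85 N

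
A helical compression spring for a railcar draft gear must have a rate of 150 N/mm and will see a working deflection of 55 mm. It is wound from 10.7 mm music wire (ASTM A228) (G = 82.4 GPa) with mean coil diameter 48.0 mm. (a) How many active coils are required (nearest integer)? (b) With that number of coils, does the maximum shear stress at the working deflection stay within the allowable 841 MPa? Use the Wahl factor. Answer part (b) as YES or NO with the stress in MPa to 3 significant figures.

N_a = Gd⁴/(8D³k) = (82.4×10³)(10.7⁴)/(8·48.0³·150) = 8.139 → N_a = 8
Actual rate k = Gd⁴/(8D³·8) = 152.6 N/mm
Working load F = kδ = 152.6·55 = 8393.1 N
C = 48.0/10.7 = 4.4860; K_W = (4C−1)/(4C−4)+0.615/C = 1.3522
τ_max = K_W·8FD/(πd³) = 1.3522·837.44 = 1132.4 MPa
τ_max > 841 MPa → exceeds allowable

(a) 8 coils; (b) NO, τ_max = 1130 MPa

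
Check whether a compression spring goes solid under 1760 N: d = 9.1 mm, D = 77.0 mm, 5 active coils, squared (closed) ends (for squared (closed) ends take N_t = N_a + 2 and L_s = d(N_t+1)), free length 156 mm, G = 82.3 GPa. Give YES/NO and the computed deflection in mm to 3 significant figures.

k = Gd⁴/(8D³N_a) = (82.3×10³)(9.1⁴)/(8·77.0³·5) = 30.905 N/mm
N_t = 7; L_s = 9.1·8 = 72.8 mm; δ_solid = L₀ − L_s = 156 − 72.8 = 83.2 mm
δ = F/k = 1760/30.905 = 56.948 mm
δ < δ_solid → spring does not go solid

NO, δ = 56.9 mm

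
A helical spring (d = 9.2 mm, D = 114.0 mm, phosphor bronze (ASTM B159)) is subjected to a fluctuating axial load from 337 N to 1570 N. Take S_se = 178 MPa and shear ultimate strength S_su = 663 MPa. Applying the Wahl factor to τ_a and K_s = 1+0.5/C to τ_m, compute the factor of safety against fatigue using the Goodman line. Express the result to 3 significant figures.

C = D/d = 114.0/9.2 = 12.3913; K_W = (4C−1)/(4C−4)+0.615/C = 1.1155; K_s = 1+0.5/C = 1.0404
F_a = (F_max−F_min)/2 = 616.5 N; F_m = (F_max+F_min)/2 = 953.5 N
τ_a = K_W·8F_aD/(πd³) = 1.1155 × 229.83 = 256.37 MPa
τ_m = K_s·8F_mD/(πd³) = 1.0404 × 355.47 = 369.81 MPa
Goodman: 1/n_f = τ_a/S_se + τ_m/S_su = 256.37/178 + 369.81/663 = 1.44030 + 0.55779 = 1.9981
n_f = 1/1.9981 = 0.5005

0.500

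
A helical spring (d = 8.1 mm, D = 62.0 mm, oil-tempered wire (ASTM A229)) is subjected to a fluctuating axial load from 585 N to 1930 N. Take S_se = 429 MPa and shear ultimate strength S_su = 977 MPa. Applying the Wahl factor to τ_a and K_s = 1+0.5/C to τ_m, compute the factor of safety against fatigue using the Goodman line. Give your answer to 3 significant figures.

1.04

C = D/d = 62.0/8.1 = 7.6543; K_W = (4C−1)/(4C−4)+0.615/C = 1.1931; K_s = 1+0.5/C = 1.0653
F_a = (F_max−F_min)/2 = 672.5 N; F_m = (F_max+F_min)/2 = 1257.5 N
τ_a = K_W·8F_aD/(πd³) = 1.1931 × 199.79 = 238.36 MPa
τ_m = K_s·8F_mD/(πd³) = 1.0653 × 373.58 = 397.98 MPa
Goodman: 1/n_f = τ_a/S_se + τ_m/S_su = 238.36/429 + 397.98/977 = 0.55561 + 0.40735 = 0.96297
n_f = 1/0.96297 = 1.038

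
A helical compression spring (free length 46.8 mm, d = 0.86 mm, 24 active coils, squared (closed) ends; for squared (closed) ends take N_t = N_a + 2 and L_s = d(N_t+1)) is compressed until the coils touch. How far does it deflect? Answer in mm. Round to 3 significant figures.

N_t = 26; L_s = 0.86·27 = 23.22 mm
δ_solid = L₀ − L_s = 46.8 − 23.22 = 23.58 mm

23.6 mm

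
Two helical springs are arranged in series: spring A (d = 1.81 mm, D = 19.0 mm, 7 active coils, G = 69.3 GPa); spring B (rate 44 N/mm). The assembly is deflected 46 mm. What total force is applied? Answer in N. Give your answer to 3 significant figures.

85.3 N

k_A = Gd⁴/(8D³N_a) = (69.3×10³)(1.81⁴)/(8·19.0³·7) = 1.9364 N/mm
Series: 1/k_eq = 1/1.9364 + 1/44 = 0.53915; k_eq = 1.8548 N/mm
F = k_eq·δ = 1.8548·46 = 85.32 N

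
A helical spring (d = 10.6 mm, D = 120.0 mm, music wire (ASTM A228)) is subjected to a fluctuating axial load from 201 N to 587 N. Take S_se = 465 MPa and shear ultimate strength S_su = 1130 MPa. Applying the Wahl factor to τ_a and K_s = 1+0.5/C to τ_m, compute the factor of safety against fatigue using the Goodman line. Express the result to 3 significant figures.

4.69

C = D/d = 120.0/10.6 = 11.3208; K_W = (4C−1)/(4C−4)+0.615/C = 1.1270; K_s = 1+0.5/C = 1.0442
F_a = (F_max−F_min)/2 = 193 N; F_m = (F_max+F_min)/2 = 394 N
τ_a = K_W·8F_aD/(πd³) = 1.1270 × 49.518 = 55.806 MPa
τ_m = K_s·8F_mD/(πd³) = 1.0442 × 101.09 = 105.55 MPa
Goodman: 1/n_f = τ_a/S_se + τ_m/S_su = 55.806/465 + 105.55/1130 = 0.12001 + 0.09341 = 0.21342
n_f = 1/0.21342 = 4.686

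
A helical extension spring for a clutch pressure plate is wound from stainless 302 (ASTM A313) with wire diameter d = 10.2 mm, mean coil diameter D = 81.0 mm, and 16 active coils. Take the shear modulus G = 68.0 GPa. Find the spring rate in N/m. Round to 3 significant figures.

k = Gd⁴/(8D³N_a) = (68.0×10³ × 10.2⁴) / (8 × 81.0³ × 16)
  = 7.36054e+08 / 6.80244e+07 = 10.82 N/mm = 10820 N/m

10800 N/m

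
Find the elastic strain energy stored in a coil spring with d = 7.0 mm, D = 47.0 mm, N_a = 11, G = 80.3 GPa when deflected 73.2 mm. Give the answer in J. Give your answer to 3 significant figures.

56.5 J

k = Gd⁴/(8D³N_a) = (80.3×10³)(7.0⁴)/(8·47.0³·11) = 21.102 N/mm
U = ½kδ² = 0.5 × 21.102 × 73.2² = 56536 N·mm = 56.536 J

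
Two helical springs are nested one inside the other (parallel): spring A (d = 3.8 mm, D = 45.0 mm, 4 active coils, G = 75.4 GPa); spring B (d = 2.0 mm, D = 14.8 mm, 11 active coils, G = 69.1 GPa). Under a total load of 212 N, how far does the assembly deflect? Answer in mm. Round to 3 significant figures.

k_A = Gd⁴/(8D³N_a) = (75.4×10³)(3.8⁴)/(8·45.0³·4) = 5.3916 N/mm
k_B = Gd⁴/(8D³N_a) = (69.1×10³)(2.0⁴)/(8·14.8³·11) = 3.8755 N/mm
Parallel: k_eq = 5.3916 + 3.8755 = 9.2671 N/mm
δ = F/k_eq = 212/9.2671 = 22.877 mm

22.9 mm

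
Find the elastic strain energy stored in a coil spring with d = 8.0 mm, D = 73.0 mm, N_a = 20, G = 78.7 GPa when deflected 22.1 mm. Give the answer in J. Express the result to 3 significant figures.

k = Gd⁴/(8D³N_a) = (78.7×10³)(8.0⁴)/(8·73.0³·20) = 5.179 N/mm
U = ½kδ² = 0.5 × 5.179 × 22.1² = 1264.7 N·mm = 1.2647 J

1.26 J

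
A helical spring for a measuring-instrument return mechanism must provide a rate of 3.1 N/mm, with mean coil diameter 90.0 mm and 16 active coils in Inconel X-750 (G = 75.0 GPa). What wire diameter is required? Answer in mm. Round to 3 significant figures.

7.88 mm

d = (8D³N_a·k / G)^(1/4) = (8·90.0³·16·3.1 / (75.0×10³))^0.25
  = (3856.9)^0.25 = 7.8806 mm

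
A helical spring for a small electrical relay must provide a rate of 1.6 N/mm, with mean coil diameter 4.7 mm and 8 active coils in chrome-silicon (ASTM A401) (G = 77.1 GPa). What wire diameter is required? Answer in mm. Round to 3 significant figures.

0.609 mm

d = (8D³N_a·k / G)^(1/4) = (8·4.7³·8·1.6 / (77.1×10³))^0.25
  = (0.13789)^0.25 = 0.6094 mm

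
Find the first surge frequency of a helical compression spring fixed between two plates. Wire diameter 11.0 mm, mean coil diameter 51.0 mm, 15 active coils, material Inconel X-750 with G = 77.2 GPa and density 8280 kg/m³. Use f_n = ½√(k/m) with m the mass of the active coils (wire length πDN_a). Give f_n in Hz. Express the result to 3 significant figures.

96.9 Hz

k = Gd⁴/(8D³N_a) = (77.2×10³)(11.0⁴)/(8·51.0³·15) = 71.006 N/mm = 71006 N/m
Wire length L = πDN_a = π·51.0·15 = 2403.3 mm
m = ρ·(πd²/4)·L = 8280 × 95.033×10⁻⁶ m² × 2.4033 m = 1.8911 kg
f_n = ½√(k/m) = 0.5·√(71006/1.8911) = 0.5·√(37547) = 96.886 Hz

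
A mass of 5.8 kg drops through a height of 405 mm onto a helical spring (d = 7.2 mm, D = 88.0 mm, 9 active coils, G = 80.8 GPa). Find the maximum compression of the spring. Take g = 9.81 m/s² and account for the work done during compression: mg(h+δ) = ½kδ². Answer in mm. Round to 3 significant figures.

116 mm

k = Gd⁴/(8D³N_a) = (80.8×10³)(7.2⁴)/(8·88.0³·9) = 4.4255 N/mm
W = mg = 5.8 × 9.81 = 56.898 N
½kδ² − Wδ − Wh = 0 → δ = (W + √(W² + 2kWh))/k
δ = (56.898 + √(3237.4 + 203959))/4.4255 = (56.898 + 455.19)/4.4255 = 115.71 mm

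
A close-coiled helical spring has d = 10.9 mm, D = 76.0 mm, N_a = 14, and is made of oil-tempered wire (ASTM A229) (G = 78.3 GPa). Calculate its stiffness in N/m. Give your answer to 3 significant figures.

k = Gd⁴/(8D³N_a) = (78.3×10³ × 10.9⁴) / (8 × 76.0³ × 14)
  = 1.10527e+09 / 4.91653e+07 = 22.481 N/mm = 22481 N/m

22500 N/m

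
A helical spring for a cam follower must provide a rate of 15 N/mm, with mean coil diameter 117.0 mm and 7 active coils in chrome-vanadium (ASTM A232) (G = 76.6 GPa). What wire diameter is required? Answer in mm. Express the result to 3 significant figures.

d = (8D³N_a·k / G)^(1/4) = (8·117.0³·7·15 / (76.6×10³))^0.25
  = (17563)^0.25 = 11.5120 mm

11.5 mm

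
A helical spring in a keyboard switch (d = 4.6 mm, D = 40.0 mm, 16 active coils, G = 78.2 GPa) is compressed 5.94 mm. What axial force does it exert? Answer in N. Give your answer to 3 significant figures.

25.4 N

k = Gd⁴/(8D³N_a) = (78.2×10³)(4.6⁴)/(8·40.0³·16) = 4.2741 N/mm
F = k·δ = 4.2741 × 5.94 = 25.388 N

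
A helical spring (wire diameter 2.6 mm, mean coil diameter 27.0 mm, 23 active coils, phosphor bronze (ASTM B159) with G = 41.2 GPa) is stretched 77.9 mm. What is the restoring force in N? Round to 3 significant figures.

k = Gd⁴/(8D³N_a) = (41.2×10³)(2.6⁴)/(8·27.0³·23) = 0.51985 N/mm
F = k·δ = 0.51985 × 77.9 = 40.497 N

40.5 N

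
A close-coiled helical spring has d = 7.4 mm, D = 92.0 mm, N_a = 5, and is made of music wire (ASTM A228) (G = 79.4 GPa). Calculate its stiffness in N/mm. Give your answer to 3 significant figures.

k = Gd⁴/(8D³N_a) = (79.4×10³ × 7.4⁴) / (8 × 92.0³ × 5)
  = 2.38093e+08 / 3.11475e+07 = 7.6441 N/mm

7.64 N/mm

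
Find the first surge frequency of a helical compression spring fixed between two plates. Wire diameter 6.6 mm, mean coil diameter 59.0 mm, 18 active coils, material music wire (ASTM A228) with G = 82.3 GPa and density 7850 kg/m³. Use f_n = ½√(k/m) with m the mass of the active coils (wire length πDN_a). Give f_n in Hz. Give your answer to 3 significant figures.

k = Gd⁴/(8D³N_a) = (82.3×10³)(6.6⁴)/(8·59.0³·18) = 5.2803 N/mm = 5280.3 N/m
Wire length L = πDN_a = π·59.0·18 = 3336.4 mm
m = ρ·(πd²/4)·L = 7850 × 34.212×10⁻⁶ m² × 3.3364 m = 0.89603 kg
f_n = ½√(k/m) = 0.5·√(5280.3/0.89603) = 0.5·√(5893) = 38.383 Hz

38.4 Hz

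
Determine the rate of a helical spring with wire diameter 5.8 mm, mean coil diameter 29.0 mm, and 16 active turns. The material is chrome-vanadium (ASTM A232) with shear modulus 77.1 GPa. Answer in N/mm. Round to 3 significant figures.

27.9 N/mm

k = Gd⁴/(8D³N_a) = (77.1×10³ × 5.8⁴) / (8 × 29.0³ × 16)
  = 8.72502e+07 / 3.12179e+06 = 27.949 N/mm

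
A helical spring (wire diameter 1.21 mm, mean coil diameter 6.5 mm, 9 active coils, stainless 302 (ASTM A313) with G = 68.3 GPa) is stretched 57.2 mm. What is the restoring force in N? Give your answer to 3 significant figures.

k = Gd⁴/(8D³N_a) = (68.3×10³)(1.21⁴)/(8·6.5³·9) = 7.4044 N/mm
F = k·δ = 7.4044 × 57.2 = 423.53 N

424 N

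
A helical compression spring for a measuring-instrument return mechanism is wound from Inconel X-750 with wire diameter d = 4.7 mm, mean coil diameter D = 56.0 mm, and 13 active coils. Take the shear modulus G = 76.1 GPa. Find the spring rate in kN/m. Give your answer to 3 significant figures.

k = Gd⁴/(8D³N_a) = (76.1×10³ × 4.7⁴) / (8 × 56.0³ × 13)
  = 3.71344e+07 / 1.82641e+07 = 2.0332 N/mm

2.03 kN/m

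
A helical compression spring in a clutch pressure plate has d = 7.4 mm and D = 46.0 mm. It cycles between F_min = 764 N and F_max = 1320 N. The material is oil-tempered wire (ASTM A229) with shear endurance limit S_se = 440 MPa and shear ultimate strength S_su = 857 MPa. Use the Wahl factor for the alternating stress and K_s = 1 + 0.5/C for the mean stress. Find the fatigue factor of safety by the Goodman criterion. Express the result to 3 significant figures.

1.65

C = D/d = 46.0/7.4 = 6.2162; K_W = (4C−1)/(4C−4)+0.615/C = 1.2427; K_s = 1+0.5/C = 1.0804
F_a = (F_max−F_min)/2 = 278 N; F_m = (F_max+F_min)/2 = 1042 N
τ_a = K_W·8F_aD/(πd³) = 1.2427 × 80.361 = 99.867 MPa
τ_m = K_s·8F_mD/(πd³) = 1.0804 × 301.21 = 325.44 MPa
Goodman: 1/n_f = τ_a/S_se + τ_m/S_su = 99.867/440 + 325.44/857 = 0.22697 + 0.37974 = 0.60671
n_f = 1/0.60671 = 1.648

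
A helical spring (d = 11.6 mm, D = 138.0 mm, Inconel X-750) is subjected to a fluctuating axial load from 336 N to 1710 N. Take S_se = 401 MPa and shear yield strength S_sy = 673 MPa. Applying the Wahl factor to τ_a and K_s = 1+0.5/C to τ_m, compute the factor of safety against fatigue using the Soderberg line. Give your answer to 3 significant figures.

C = D/d = 138.0/11.6 = 11.8966; K_W = (4C−1)/(4C−4)+0.615/C = 1.1205; K_s = 1+0.5/C = 1.0420
F_a = (F_max−F_min)/2 = 687 N; F_m = (F_max+F_min)/2 = 1023 N
τ_a = K_W·8F_aD/(πd³) = 1.1205 × 154.67 = 173.31 MPa
τ_m = K_s·8F_mD/(πd³) = 1.0420 × 230.31 = 239.99 MPa
Soderberg: 1/n_f = τ_a/S_se + τ_m/S_sy = 173.31/401 + 239.99/673 = 0.43219 + 0.35660 = 0.7888
n_f = 1/0.7888 = 1.268

1.27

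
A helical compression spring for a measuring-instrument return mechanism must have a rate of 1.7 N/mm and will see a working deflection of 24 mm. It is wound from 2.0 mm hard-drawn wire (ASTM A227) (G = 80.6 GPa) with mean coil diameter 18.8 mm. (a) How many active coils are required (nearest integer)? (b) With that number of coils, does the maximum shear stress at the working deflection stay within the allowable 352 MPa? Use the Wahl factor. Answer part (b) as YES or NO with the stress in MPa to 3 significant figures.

N_a = Gd⁴/(8D³k) = (80.6×10³)(2.0⁴)/(8·18.8³·1.7) = 14.27 → N_a = 14
Actual rate k = Gd⁴/(8D³·14) = 1.7329 N/mm
Working load F = kδ = 1.7329·24 = 41.589 N
C = 18.8/2.0 = 9.4000; K_W = (4C−1)/(4C−4)+0.615/C = 1.1547
τ_max = K_W·8FD/(πd³) = 1.1547·248.88 = 287.38 MPa
τ_max ≤ 352 MPa → acceptable

(a) 14 coils; (b) YES, τ_max = 287 MPa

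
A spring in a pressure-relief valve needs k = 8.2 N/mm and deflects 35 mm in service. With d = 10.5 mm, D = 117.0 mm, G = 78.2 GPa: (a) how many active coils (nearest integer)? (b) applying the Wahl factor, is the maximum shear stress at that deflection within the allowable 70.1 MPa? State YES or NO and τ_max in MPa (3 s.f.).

(a) 9 coils; (b) NO, τ_max = 83.8 MPa

N_a = Gd⁴/(8D³k) = (78.2×10³)(10.5⁴)/(8·117.0³·8.2) = 9.047 → N_a = 9
Actual rate k = Gd⁴/(8D³·9) = 8.2428 N/mm
Working load F = kδ = 8.2428·35 = 288.5 N
C = 117.0/10.5 = 11.1429; K_W = (4C−1)/(4C−4)+0.615/C = 1.1291
τ_max = K_W·8FD/(πd³) = 1.1291·74.251 = 83.839 MPa
τ_max > 70.1 MPa → exceeds allowable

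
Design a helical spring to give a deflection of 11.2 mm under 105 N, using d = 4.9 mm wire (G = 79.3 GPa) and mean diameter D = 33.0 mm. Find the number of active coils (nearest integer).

Required rate k = F/δ = 105/11.2 = 9.375 N/mm
N_a = Gd⁴/(8D³k) = (79.3×10³ × 4.9⁴)/(8 × 33.0³ × 9.375)
    = 4.57149e+07 / 2.69528e+06 = 16.96 → 17 coils

17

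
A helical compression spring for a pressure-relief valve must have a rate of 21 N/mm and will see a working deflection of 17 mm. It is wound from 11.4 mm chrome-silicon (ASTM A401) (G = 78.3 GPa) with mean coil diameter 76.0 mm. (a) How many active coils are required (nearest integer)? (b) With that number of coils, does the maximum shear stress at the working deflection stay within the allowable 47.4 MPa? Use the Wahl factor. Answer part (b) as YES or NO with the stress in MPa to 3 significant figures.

N_a = Gd⁴/(8D³k) = (78.3×10³)(11.4⁴)/(8·76.0³·21) = 17.93 → N_a = 18
Actual rate k = Gd⁴/(8D³·18) = 20.921 N/mm
Working load F = kδ = 20.921·17 = 355.65 N
C = 76.0/11.4 = 6.6667; K_W = (4C−1)/(4C−4)+0.615/C = 1.2246
τ_max = K_W·8FD/(πd³) = 1.2246·46.459 = 56.893 MPa
τ_max > 47.4 MPa → exceeds allowable

(a) 18 coils; (b) NO, τ_max = 56.9 MPa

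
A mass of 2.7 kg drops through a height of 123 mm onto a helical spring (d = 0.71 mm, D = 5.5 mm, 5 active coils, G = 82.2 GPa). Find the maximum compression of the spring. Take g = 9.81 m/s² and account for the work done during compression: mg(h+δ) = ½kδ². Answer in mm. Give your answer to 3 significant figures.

54.8 mm

k = Gd⁴/(8D³N_a) = (82.2×10³)(0.71⁴)/(8·5.5³·5) = 3.1388 N/mm
W = mg = 2.7 × 9.81 = 26.487 N
½kδ² − Wδ − Wh = 0 → δ = (W + √(W² + 2kWh))/k
δ = (26.487 + √(701.56 + 20451.5))/3.1388 = (26.487 + 145.44)/3.1388 = 54.776 mm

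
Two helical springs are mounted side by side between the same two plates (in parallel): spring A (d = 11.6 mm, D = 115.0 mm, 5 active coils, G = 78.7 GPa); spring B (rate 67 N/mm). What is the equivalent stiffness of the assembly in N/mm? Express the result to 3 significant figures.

90.4 N/mm

k_A = Gd⁴/(8D³N_a) = (78.7×10³)(11.6⁴)/(8·115.0³·5) = 23.424 N/mm
Parallel: k_eq = 23.424 + 67 = 90.424 N/mm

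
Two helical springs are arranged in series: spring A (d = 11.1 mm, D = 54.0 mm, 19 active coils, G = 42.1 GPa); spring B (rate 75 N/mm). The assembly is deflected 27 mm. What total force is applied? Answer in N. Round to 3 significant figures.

k_A = Gd⁴/(8D³N_a) = (42.1×10³)(11.1⁴)/(8·54.0³·19) = 26.702 N/mm
Series: 1/k_eq = 1/26.702 + 1/75 = 0.050783; k_eq = 19.692 N/mm
F = k_eq·δ = 19.692·27 = 531.67 N

532 N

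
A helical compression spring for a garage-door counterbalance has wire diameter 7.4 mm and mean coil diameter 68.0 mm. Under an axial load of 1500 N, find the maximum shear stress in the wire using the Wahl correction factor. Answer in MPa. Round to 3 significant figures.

743 MPa

Spring index C = D/d = 68.0/7.4 = 9.1892
K_W = (4C−1)/(4C−4) + 0.615/C = 35.757/32.757 + 0.0669 = 1.1585
τ₀ = 8FD/(πd³) = 8·1500·68.0/(π·7.4³) = 816000/1273 = 640.98 MPa
τ_max = K·τ₀ = 1.1585 × 640.98 = 742.58 MPa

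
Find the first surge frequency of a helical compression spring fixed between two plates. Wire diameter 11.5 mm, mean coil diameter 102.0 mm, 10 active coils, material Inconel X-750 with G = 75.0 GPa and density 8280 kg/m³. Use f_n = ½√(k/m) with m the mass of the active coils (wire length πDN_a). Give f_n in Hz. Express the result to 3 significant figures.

k = Gd⁴/(8D³N_a) = (75.0×10³)(11.5⁴)/(8·102.0³·10) = 15.451 N/mm = 15451 N/m
Wire length L = πDN_a = π·102.0·10 = 3204.4 mm
m = ρ·(πd²/4)·L = 8280 × 103.87×10⁻⁶ m² × 3.2044 m = 2.7559 kg
f_n = ½√(k/m) = 0.5·√(15451/2.7559) = 0.5·√(5606.6) = 37.438 Hz

37.4 Hz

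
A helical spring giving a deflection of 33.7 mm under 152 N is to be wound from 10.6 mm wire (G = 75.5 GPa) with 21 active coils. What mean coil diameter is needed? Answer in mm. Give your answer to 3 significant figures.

Required rate k = F/δ = 152/33.7 = 4.5104 N/mm
D = (Gd⁴/(8N_a·k))^(1/3) = (75.5×10³·10.6⁴/(8·21·4.5104))^(1/3)
  = (1.2579e+06)^(1/3) = 107.9483 mm

108 mm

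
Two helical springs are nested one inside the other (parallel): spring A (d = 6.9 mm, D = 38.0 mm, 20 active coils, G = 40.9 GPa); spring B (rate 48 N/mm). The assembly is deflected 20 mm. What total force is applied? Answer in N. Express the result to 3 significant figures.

k_A = Gd⁴/(8D³N_a) = (40.9×10³)(6.9⁴)/(8·38.0³·20) = 10.56 N/mm
Parallel: k_eq = 10.56 + 48 = 58.56 N/mm
F = k_eq·δ = 58.56·20 = 1171.2 N

1170 N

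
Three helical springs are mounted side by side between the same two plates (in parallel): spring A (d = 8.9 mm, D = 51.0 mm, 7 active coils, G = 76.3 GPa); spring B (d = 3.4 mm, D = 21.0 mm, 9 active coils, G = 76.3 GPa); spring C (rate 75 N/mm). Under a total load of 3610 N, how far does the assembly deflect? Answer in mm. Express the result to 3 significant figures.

k_A = Gd⁴/(8D³N_a) = (76.3×10³)(8.9⁴)/(8·51.0³·7) = 64.445 N/mm
k_B = Gd⁴/(8D³N_a) = (76.3×10³)(3.4⁴)/(8·21.0³·9) = 15.291 N/mm
Parallel: k_eq = 64.445 + 15.291 + 75 = 154.74 N/mm
δ = F/k_eq = 3610/154.74 = 23.33 mm

23.3 mm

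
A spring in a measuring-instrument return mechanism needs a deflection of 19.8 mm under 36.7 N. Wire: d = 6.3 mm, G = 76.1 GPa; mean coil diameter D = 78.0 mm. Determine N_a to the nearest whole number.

17

Required rate k = F/δ = 36.7/19.8 = 1.8535 N/mm
N_a = Gd⁴/(8D³k) = (76.1×10³ × 6.3⁴)/(8 × 78.0³ × 1.8535)
    = 1.1988e+08 / 7.03679e+06 = 17.04 → 17 coils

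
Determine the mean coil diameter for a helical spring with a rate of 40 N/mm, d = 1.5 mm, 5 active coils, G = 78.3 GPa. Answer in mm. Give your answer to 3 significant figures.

D = (Gd⁴/(8N_a·k))^(1/3) = (78.3×10³·1.5⁴/(8·5·40))^(1/3)
  = (247.746)^(1/3) = 6.2806 mm

6.28 mm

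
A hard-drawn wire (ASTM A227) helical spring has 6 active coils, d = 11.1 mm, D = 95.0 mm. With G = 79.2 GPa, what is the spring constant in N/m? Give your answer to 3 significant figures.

29200 N/m

k = Gd⁴/(8D³N_a) = (79.2×10³ × 11.1⁴) / (8 × 95.0³ × 6)
  = 1.20231e+09 / 4.1154e+07 = 29.215 N/mm = 29215 N/m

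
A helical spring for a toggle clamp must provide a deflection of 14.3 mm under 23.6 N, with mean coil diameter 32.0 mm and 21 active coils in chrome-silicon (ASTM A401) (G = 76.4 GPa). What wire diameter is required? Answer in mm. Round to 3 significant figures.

Required rate k = F/δ = 23.6/14.3 = 1.6503 N/mm
d = (8D³N_a·k / G)^(1/4) = (8·32.0³·21·1.6503 / (76.4×10³))^0.25
  = (118.92)^0.25 = 3.3023 mm

3.30 mm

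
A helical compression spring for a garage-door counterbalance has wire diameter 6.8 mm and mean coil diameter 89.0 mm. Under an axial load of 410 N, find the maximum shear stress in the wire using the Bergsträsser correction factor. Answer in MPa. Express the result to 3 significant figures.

Spring index C = D/d = 89.0/6.8 = 13.0882
K_B = (4C+2)/(4C−3) = 54.353/49.353 = 1.1013
τ₀ = 8FD/(πd³) = 8·410·89.0/(π·6.8³) = 291920/987.82 = 295.52 MPa
τ_max = K·τ₀ = 1.1013 × 295.52 = 325.46 MPa

325 MPa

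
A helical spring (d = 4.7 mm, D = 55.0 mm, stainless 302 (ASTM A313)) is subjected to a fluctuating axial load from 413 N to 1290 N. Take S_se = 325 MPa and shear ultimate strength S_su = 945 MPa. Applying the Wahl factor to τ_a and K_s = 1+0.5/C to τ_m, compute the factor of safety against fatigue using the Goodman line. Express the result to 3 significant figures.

0.302

C = D/d = 55.0/4.7 = 11.7021; K_W = (4C−1)/(4C−4)+0.615/C = 1.1226; K_s = 1+0.5/C = 1.0427
F_a = (F_max−F_min)/2 = 438.5 N; F_m = (F_max+F_min)/2 = 851.5 N
τ_a = K_W·8F_aD/(πd³) = 1.1226 × 591.53 = 664.07 MPa
τ_m = K_s·8F_mD/(πd³) = 1.0427 × 1148.7 = 1197.7 MPa
Goodman: 1/n_f = τ_a/S_se + τ_m/S_su = 664.07/325 + 1197.7/945 = 2.04331 + 1.26746 = 3.3108
n_f = 1/3.3108 = 0.302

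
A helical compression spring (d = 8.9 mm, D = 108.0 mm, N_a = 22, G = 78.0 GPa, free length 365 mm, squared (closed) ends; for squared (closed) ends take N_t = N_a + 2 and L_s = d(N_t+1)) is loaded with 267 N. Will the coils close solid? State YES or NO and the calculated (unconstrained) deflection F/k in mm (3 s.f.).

NO, δ = 121 mm

k = Gd⁴/(8D³N_a) = (78.0×10³)(8.9⁴)/(8·108.0³·22) = 2.2073 N/mm
N_t = 24; L_s = 8.9·25 = 222.5 mm; δ_solid = L₀ − L_s = 365 − 222.5 = 142.5 mm
δ = F/k = 267/2.2073 = 120.96 mm
δ < δ_solid → spring does not go solid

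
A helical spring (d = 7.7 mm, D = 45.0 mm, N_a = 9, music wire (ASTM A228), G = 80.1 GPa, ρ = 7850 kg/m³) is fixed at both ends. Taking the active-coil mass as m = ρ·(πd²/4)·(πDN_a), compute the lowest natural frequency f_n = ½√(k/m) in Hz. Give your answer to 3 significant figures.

k = Gd⁴/(8D³N_a) = (80.1×10³)(7.7⁴)/(8·45.0³·9) = 42.917 N/mm = 42917 N/m
Wire length L = πDN_a = π·45.0·9 = 1272.3 mm
m = ρ·(πd²/4)·L = 7850 × 46.566×10⁻⁶ m² × 1.2723 m = 0.4651 kg
f_n = ½√(k/m) = 0.5·√(42917/0.4651) = 0.5·√(92274) = 151.88 Hz

152 Hz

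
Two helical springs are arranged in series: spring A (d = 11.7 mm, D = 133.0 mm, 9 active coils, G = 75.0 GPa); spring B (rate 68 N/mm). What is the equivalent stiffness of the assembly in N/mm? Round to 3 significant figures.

k_A = Gd⁴/(8D³N_a) = (75.0×10³)(11.7⁴)/(8·133.0³·9) = 8.2969 N/mm
Series: 1/k_eq = 1/8.2969 + 1/68 = 0.13523; k_eq = 7.3947 N/mm

7.39 N/mm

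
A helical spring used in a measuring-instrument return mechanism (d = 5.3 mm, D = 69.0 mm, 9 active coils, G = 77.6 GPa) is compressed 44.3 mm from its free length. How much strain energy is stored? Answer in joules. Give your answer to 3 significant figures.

k = Gd⁴/(8D³N_a) = (77.6×10³)(5.3⁴)/(8·69.0³·9) = 2.5887 N/mm
U = ½kδ² = 0.5 × 2.5887 × 44.3² = 2540.2 N·mm = 2.5402 J

2.54 J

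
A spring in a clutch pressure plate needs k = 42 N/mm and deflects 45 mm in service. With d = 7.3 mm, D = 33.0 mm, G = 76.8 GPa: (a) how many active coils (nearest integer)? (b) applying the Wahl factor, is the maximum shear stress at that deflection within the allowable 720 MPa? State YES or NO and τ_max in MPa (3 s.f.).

(a) 18 coils; (b) YES, τ_max = 553 MPa

N_a = Gd⁴/(8D³k) = (76.8×10³)(7.3⁴)/(8·33.0³·42) = 18.06 → N_a = 18
Actual rate k = Gd⁴/(8D³·18) = 42.145 N/mm
Working load F = kδ = 42.145·45 = 1896.5 N
C = 33.0/7.3 = 4.5205; K_W = (4C−1)/(4C−4)+0.615/C = 1.3491
τ_max = K_W·8FD/(πd³) = 1.3491·409.68 = 552.69 MPa
τ_max ≤ 720 MPa → acceptable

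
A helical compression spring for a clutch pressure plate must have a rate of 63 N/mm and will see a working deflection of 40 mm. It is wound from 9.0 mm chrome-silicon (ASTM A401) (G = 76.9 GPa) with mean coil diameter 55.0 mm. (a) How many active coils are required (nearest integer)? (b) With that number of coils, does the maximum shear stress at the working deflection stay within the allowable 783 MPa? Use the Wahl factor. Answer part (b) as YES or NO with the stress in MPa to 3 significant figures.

N_a = Gd⁴/(8D³k) = (76.9×10³)(9.0⁴)/(8·55.0³·63) = 6.017 → N_a = 6
Actual rate k = Gd⁴/(8D³·6) = 63.178 N/mm
Working load F = kδ = 63.178·40 = 2527.1 N
C = 55.0/9.0 = 6.1111; K_W = (4C−1)/(4C−4)+0.615/C = 1.2474
τ_max = K_W·8FD/(πd³) = 1.2474·485.51 = 605.62 MPa
τ_max ≤ 783 MPa → acceptable

(a) 6 coils; (b) YES, τ_max = 606 MPa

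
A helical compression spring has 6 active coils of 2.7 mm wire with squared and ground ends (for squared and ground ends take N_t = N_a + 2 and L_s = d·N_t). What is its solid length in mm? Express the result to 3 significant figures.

21.6 mm

squared and ground ends: N_t = N_a + 2 = 6 + 2 = 8
L_s = d·N_t = 2.7 × 8 = 21.6 mm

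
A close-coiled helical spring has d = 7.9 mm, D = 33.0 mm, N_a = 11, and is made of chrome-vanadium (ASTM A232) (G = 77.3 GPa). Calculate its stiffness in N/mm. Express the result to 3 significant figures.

95.2 N/mm

k = Gd⁴/(8D³N_a) = (77.3×10³ × 7.9⁴) / (8 × 33.0³ × 11)
  = 3.01084e+08 / 3.16246e+06 = 95.206 N/mm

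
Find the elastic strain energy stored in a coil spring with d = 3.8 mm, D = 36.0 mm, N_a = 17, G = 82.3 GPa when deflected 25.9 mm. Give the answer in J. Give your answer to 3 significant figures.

k = Gd⁴/(8D³N_a) = (82.3×10³)(3.8⁴)/(8·36.0³·17) = 2.7045 N/mm
U = ½kδ² = 0.5 × 2.7045 × 25.9² = 907.1 N·mm = 0.9071 J

0.907 J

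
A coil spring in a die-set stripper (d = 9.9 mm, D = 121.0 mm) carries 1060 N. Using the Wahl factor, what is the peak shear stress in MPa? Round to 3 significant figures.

376 MPa

Spring index C = D/d = 121.0/9.9 = 12.2222
K_W = (4C−1)/(4C−4) + 0.615/C = 47.889/44.889 + 0.0503 = 1.1171
τ₀ = 8FD/(πd³) = 8·1060·121.0/(π·9.9³) = 1.02608e+06/3048.3 = 336.61 MPa
τ_max = K·τ₀ = 1.1171 × 336.61 = 376.04 MPa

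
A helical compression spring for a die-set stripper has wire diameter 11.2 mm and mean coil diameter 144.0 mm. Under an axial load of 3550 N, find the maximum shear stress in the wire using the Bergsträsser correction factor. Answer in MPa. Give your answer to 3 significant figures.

1020 MPa

Spring index C = D/d = 144.0/11.2 = 12.8571
K_B = (4C+2)/(4C−3) = 53.429/48.429 = 1.1032
τ₀ = 8FD/(πd³) = 8·3550·144.0/(π·11.2³) = 4.0896e+06/4413.7 = 926.57 MPa
τ_max = K·τ₀ = 1.1032 × 926.57 = 1022.2 MPa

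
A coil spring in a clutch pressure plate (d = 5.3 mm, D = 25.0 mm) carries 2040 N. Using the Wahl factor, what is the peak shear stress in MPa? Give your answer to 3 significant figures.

Spring index C = D/d = 25.0/5.3 = 4.7170
K_W = (4C−1)/(4C−4) + 0.615/C = 17.868/14.868 + 0.1304 = 1.3322
τ₀ = 8FD/(πd³) = 8·2040·25.0/(π·5.3³) = 408000/467.71 = 872.33 MPa
τ_max = K·τ₀ = 1.3322 × 872.33 = 1162.1 MPa

1160 MPa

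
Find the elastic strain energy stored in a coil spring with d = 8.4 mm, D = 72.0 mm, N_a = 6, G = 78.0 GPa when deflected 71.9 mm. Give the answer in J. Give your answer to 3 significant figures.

k = Gd⁴/(8D³N_a) = (78.0×10³)(8.4⁴)/(8·72.0³·6) = 21.676 N/mm
U = ½kδ² = 0.5 × 21.676 × 71.9² = 56027 N·mm = 56.027 J

56.0 J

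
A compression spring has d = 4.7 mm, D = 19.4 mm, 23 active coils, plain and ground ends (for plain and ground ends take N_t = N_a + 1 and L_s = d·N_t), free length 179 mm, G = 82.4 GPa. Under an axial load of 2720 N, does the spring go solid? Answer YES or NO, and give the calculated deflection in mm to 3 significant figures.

k = Gd⁴/(8D³N_a) = (82.4×10³)(4.7⁴)/(8·19.4³·23) = 29.929 N/mm
N_t = 24; L_s = 4.7·24 = 112.8 mm; δ_solid = L₀ − L_s = 179 − 112.8 = 66.2 mm
δ = F/k = 2720/29.929 = 90.881 mm
δ ≥ δ_solid → spring goes solid

YES, δ = 90.9 mm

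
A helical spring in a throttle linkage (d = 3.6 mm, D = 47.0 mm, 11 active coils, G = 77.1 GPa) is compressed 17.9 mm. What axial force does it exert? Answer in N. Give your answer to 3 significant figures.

25.4 N

k = Gd⁴/(8D³N_a) = (77.1×10³)(3.6⁴)/(8·47.0³·11) = 1.4174 N/mm
F = k·δ = 1.4174 × 17.9 = 25.371 N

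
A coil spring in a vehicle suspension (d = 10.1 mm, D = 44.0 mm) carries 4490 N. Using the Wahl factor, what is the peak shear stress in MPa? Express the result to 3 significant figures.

Spring index C = D/d = 44.0/10.1 = 4.3564
K_W = (4C−1)/(4C−4) + 0.615/C = 16.426/13.426 + 0.1412 = 1.3646
τ₀ = 8FD/(πd³) = 8·4490·44.0/(π·10.1³) = 1.58048e+06/3236.8 = 488.29 MPa
τ_max = K·τ₀ = 1.3646 × 488.29 = 666.33 MPa

666 MPa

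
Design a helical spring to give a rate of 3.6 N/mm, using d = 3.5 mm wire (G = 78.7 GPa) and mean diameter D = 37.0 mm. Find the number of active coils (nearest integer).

8

N_a = Gd⁴/(8D³k) = (78.7×10³ × 3.5⁴)/(8 × 37.0³ × 3.6)
    = 1.18099e+07 / 1.45881e+06 = 8.096 → 8 coils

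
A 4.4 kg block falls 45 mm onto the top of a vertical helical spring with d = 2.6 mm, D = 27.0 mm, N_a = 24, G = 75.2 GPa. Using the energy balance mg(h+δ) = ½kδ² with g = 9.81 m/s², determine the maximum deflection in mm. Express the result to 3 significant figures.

k = Gd⁴/(8D³N_a) = (75.2×10³)(2.6⁴)/(8·27.0³·24) = 0.90932 N/mm
W = mg = 4.4 × 9.81 = 43.164 N
½kδ² − Wδ − Wh = 0 → δ = (W + √(W² + 2kWh))/k
δ = (43.164 + √(1863.1 + 3532.51))/0.90932 = (43.164 + 73.455)/0.90932 = 128.25 mm

128 mm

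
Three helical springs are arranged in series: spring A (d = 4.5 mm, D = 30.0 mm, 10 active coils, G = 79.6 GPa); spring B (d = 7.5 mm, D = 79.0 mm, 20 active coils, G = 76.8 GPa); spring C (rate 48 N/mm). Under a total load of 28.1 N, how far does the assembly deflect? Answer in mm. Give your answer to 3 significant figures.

k_A = Gd⁴/(8D³N_a) = (79.6×10³)(4.5⁴)/(8·30.0³·10) = 15.112 N/mm
k_B = Gd⁴/(8D³N_a) = (76.8×10³)(7.5⁴)/(8·79.0³·20) = 3.0804 N/mm
Series: 1/k_eq = 1/15.112 + 1/3.0804 + 1/48 = 0.41164; k_eq = 2.4293 N/mm
δ = F/k_eq = 28.1/2.4293 = 11.567 mm

11.6 mm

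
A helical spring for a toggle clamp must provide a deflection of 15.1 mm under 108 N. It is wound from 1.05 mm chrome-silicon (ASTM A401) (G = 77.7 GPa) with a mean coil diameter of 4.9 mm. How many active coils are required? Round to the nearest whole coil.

Required rate k = F/δ = 108/15.1 = 7.1523 N/mm
N_a = Gd⁴/(8D³k) = (77.7×10³ × 1.05⁴)/(8 × 4.9³ × 7.1523)
    = 94444.8 / 6731.7 = 14.03 → 14 coils

14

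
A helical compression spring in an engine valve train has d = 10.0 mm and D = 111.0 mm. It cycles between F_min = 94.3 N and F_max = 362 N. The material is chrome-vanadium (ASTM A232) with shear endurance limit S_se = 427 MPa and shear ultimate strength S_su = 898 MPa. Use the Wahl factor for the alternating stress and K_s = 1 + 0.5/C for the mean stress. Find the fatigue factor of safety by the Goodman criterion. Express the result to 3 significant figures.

C = D/d = 111.0/10.0 = 11.1000; K_W = (4C−1)/(4C−4)+0.615/C = 1.1297; K_s = 1+0.5/C = 1.0450
F_a = (F_max−F_min)/2 = 133.85 N; F_m = (F_max+F_min)/2 = 228.15 N
τ_a = K_W·8F_aD/(πd³) = 1.1297 × 37.834 = 42.74 MPa
τ_m = K_s·8F_mD/(πd³) = 1.0450 × 64.489 = 67.394 MPa
Goodman: 1/n_f = τ_a/S_se + τ_m/S_su = 42.74/427 + 67.394/898 = 0.10009 + 0.07505 = 0.17514
n_f = 1/0.17514 = 5.71

5.71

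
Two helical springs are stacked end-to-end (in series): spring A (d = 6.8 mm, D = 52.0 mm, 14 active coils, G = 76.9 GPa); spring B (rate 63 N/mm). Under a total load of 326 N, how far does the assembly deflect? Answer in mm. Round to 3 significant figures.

k_A = Gd⁴/(8D³N_a) = (76.9×10³)(6.8⁴)/(8·52.0³·14) = 10.441 N/mm
Series: 1/k_eq = 1/10.441 + 1/63 = 0.11165; k_eq = 8.9565 N/mm
δ = F/k_eq = 326/8.9565 = 36.398 mm

36.4 mm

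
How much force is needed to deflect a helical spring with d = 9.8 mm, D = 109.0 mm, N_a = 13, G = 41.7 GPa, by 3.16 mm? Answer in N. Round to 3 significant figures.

9.02 N

k = Gd⁴/(8D³N_a) = (41.7×10³)(9.8⁴)/(8·109.0³·13) = 2.8558 N/mm
F = k·δ = 2.8558 × 3.16 = 9.0243 N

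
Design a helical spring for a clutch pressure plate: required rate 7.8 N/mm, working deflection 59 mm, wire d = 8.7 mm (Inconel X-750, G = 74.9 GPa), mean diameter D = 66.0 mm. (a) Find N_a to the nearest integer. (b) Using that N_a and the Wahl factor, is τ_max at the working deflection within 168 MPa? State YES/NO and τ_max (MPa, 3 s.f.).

(a) 24 coils; (b) YES, τ_max = 140 MPa

N_a = Gd⁴/(8D³k) = (74.9×10³)(8.7⁴)/(8·66.0³·7.8) = 23.92 → N_a = 24
Actual rate k = Gd⁴/(8D³·24) = 7.7737 N/mm
Working load F = kδ = 7.7737·59 = 458.65 N
C = 66.0/8.7 = 7.5862; K_W = (4C−1)/(4C−4)+0.615/C = 1.1949
τ_max = K_W·8FD/(πd³) = 1.1949·117.06 = 139.88 MPa
τ_max ≤ 168 MPa → acceptable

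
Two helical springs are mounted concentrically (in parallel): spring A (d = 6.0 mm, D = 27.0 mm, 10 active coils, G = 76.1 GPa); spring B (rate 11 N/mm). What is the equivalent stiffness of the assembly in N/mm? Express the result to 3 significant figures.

73.6 N/mm

k_A = Gd⁴/(8D³N_a) = (76.1×10³)(6.0⁴)/(8·27.0³·10) = 62.634 N/mm
Parallel: k_eq = 62.634 + 11 = 73.634 N/mm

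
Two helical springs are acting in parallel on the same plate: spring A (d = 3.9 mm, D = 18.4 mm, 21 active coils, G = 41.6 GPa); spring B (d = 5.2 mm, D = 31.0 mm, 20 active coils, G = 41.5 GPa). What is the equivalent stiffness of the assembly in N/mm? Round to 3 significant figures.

15.6 N/mm

k_A = Gd⁴/(8D³N_a) = (41.6×10³)(3.9⁴)/(8·18.4³·21) = 9.1958 N/mm
k_B = Gd⁴/(8D³N_a) = (41.5×10³)(5.2⁴)/(8·31.0³·20) = 6.3659 N/mm
Parallel: k_eq = 9.1958 + 6.3659 = 15.562 N/mm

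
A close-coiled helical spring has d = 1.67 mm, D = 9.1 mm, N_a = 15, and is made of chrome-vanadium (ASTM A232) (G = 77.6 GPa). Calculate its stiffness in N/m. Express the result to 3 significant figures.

6670 N/m

k = Gd⁴/(8D³N_a) = (77.6×10³ × 1.67⁴) / (8 × 9.1³ × 15)
  = 603570 / 90428.5 = 6.6746 N/mm = 6674.6 N/m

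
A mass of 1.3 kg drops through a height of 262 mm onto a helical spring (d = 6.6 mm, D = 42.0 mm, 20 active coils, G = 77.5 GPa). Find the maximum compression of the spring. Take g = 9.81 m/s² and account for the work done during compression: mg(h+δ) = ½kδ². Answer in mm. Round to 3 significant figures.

k = Gd⁴/(8D³N_a) = (77.5×10³)(6.6⁴)/(8·42.0³·20) = 12.405 N/mm
W = mg = 1.3 × 9.81 = 12.753 N
½kδ² − Wδ − Wh = 0 → δ = (W + √(W² + 2kWh))/k
δ = (12.753 + √(162.64 + 82899.8))/12.405 = (12.753 + 288.21)/12.405 = 24.26 mm

24.3 mm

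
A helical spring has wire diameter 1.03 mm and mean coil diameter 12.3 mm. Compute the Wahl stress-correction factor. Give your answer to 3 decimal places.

1.120

C = D/d = 12.3/1.03 = 11.9417
K_W = (4C−1)/(4C−4) + 0.615/C = 46.767/43.767 + 0.0515 = 1.1200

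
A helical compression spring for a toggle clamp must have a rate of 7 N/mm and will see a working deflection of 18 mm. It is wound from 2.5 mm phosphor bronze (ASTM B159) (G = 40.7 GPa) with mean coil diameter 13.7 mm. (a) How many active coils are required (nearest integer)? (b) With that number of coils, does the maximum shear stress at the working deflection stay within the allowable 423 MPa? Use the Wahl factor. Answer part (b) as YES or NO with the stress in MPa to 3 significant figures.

N_a = Gd⁴/(8D³k) = (40.7×10³)(2.5⁴)/(8·13.7³·7) = 11.04 → N_a = 11
Actual rate k = Gd⁴/(8D³·11) = 7.026 N/mm
Working load F = kδ = 7.026·18 = 126.47 N
C = 13.7/2.5 = 5.4800; K_W = (4C−1)/(4C−4)+0.615/C = 1.2796
τ_max = K_W·8FD/(πd³) = 1.2796·282.37 = 361.33 MPa
τ_max ≤ 423 MPa → acceptable

(a) 11 coils; (b) YES, τ_max = 361 MPa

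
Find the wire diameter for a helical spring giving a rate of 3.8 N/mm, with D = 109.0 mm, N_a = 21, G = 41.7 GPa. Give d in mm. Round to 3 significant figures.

11.9 mm

d = (8D³N_a·k / G)^(1/4) = (8·109.0³·21·3.8 / (41.7×10³))^0.25
  = (19826)^0.25 = 11.8661 mm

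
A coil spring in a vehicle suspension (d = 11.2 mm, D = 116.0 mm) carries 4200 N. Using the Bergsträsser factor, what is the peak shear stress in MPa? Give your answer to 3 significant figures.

Spring index C = D/d = 116.0/11.2 = 10.3571
K_B = (4C+2)/(4C−3) = 43.429/38.429 = 1.1301
τ₀ = 8FD/(πd³) = 8·4200·116.0/(π·11.2³) = 3.8976e+06/4413.7 = 883.07 MPa
τ_max = K·τ₀ = 1.1301 × 883.07 = 997.96 MPa

998 MPa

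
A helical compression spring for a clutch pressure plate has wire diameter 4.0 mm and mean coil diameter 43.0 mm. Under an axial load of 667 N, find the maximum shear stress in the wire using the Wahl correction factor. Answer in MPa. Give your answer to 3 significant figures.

1290 MPa

Spring index C = D/d = 43.0/4.0 = 10.7500
K_W = (4C−1)/(4C−4) + 0.615/C = 42.000/39.000 + 0.0572 = 1.1341
τ₀ = 8FD/(πd³) = 8·667·43.0/(π·4.0³) = 229448/201.06 = 1141.2 MPa
τ_max = K·τ₀ = 1.1341 × 1141.2 = 1294.3 MPa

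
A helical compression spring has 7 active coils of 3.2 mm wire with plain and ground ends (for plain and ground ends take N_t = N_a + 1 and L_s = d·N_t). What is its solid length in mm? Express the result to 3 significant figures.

plain and ground ends: N_t = N_a + 1 = 7 + 1 = 8
L_s = d·N_t = 3.2 × 8 = 25.6 mm

25.6 mm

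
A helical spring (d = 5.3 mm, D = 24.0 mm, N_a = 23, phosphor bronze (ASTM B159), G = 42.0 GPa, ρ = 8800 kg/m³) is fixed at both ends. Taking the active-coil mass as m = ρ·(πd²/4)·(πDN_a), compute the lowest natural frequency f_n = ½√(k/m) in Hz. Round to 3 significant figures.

k = Gd⁴/(8D³N_a) = (42.0×10³)(5.3⁴)/(8·24.0³·23) = 13.029 N/mm = 13029 N/m
Wire length L = πDN_a = π·24.0·23 = 1734.2 mm
m = ρ·(πd²/4)·L = 8800 × 22.062×10⁻⁶ m² × 1.7342 m = 0.33668 kg
f_n = ½√(k/m) = 0.5·√(13029/0.33668) = 0.5·√(38698) = 98.359 Hz

98.4 Hz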